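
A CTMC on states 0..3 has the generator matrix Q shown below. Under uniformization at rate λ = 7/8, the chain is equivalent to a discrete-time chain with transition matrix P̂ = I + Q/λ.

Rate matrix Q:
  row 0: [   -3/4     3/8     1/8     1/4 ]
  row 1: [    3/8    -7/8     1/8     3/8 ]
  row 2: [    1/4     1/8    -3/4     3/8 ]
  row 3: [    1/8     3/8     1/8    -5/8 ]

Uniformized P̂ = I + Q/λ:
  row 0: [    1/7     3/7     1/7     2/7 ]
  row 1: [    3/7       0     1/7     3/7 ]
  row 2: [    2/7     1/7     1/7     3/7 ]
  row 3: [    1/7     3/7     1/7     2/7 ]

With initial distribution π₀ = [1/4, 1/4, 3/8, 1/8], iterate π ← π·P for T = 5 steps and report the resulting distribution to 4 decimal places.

π = [0.2421, 0.2695, 0.1429, 0.3455]

t=0: π = [0.2500, 0.2500, 0.3750, 0.1250]
t=1: π = [0.2679, 0.2143, 0.1429, 0.3750]
t=2: π = [0.2245, 0.2959, 0.1429, 0.3367]
t=3: π = [0.2478, 0.2609, 0.1429, 0.3484]
t=4: π = [0.2378, 0.2759, 0.1429, 0.3434]
t=5: π = [0.2421, 0.2695, 0.1429, 0.3455]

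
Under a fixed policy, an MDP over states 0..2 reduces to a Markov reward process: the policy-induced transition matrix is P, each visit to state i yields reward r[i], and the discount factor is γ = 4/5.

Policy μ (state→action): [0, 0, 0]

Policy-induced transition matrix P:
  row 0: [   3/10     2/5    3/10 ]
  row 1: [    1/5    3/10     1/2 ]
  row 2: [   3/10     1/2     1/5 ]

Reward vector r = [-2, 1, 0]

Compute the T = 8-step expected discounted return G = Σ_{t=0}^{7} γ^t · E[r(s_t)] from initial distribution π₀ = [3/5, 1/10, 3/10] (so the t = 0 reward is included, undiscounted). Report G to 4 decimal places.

t=0: π = [0.6000, 0.1000, 0.3000], E[r] = -1.1000, γ^t·E[r] = -1.100000, running G = -1.100000
t=1: π = [0.2900, 0.4200, 0.2900], E[r] = -0.1600, γ^t·E[r] = -0.128000, running G = -1.228000
t=2: π = [0.2580, 0.3870, 0.3550], E[r] = -0.1290, γ^t·E[r] = -0.082560, running G = -1.310560
t=3: π = [0.2613, 0.3968, 0.3419], E[r] = -0.1258, γ^t·E[r] = -0.064410, running G = -1.374970
t=4: π = [0.2603, 0.3945, 0.3452], E[r] = -0.1261, γ^t·E[r] = -0.051663, running G = -1.426632
t=5: π = [0.2605, 0.3951, 0.3444], E[r] = -0.1260, γ^t·E[r] = -0.041298, running G = -1.467931
t=6: π = [0.2605, 0.3949, 0.3446], E[r] = -0.1261, γ^t·E[r] = -0.033045, running G = -1.500975
t=7: π = [0.2605, 0.3950, 0.3445], E[r] = -0.1260, γ^t·E[r] = -0.026434, running G = -1.527410

G = -1.5274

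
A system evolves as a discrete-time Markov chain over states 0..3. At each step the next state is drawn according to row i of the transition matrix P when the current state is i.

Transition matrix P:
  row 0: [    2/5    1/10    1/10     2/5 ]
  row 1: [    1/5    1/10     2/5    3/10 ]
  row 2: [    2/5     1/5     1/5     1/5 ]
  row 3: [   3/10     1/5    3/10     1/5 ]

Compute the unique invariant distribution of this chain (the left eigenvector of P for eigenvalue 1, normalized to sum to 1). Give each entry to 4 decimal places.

π = [0.3415, 0.1508, 0.2243, 0.2834]

Balance equations π_j = Σ_i π_i·P[i][j]:
  π_0 = 2/5·π_0 + 1/5·π_1 + 2/5·π_2 + 3/10·π_3
  π_1 = 1/10·π_0 + 1/10·π_1 + 1/5·π_2 + 1/5·π_3
  π_2 = 1/10·π_0 + 2/5·π_1 + 1/5·π_2 + 3/10·π_3
  normalize: π_0 + π_1 + π_2 + π_3 = 1
Solving the linear system gives exactly π = [376/1101, 166/1101, 247/1101, 104/367].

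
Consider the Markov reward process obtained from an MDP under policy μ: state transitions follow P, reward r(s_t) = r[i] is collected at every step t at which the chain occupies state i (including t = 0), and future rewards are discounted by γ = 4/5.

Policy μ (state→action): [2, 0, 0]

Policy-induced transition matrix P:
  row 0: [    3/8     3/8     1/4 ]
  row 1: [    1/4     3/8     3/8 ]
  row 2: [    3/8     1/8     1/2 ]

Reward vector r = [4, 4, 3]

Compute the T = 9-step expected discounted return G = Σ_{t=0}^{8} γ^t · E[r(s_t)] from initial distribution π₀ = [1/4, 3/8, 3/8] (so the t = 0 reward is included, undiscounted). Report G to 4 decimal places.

G = 15.6652

t=0: π = [0.2500, 0.3750, 0.3750], E[r] = 3.6250, γ^t·E[r] = 3.625000, running G = 3.625000
t=1: π = [0.3281, 0.2813, 0.3906], E[r] = 3.6094, γ^t·E[r] = 2.887500, running G = 6.512500
t=2: π = [0.3398, 0.2773, 0.3828], E[r] = 3.6172, γ^t·E[r] = 2.315000, running G = 8.827500
t=3: π = [0.3403, 0.2793, 0.3804], E[r] = 3.6196, γ^t·E[r] = 1.853250, running G = 10.680750
t=4: π = [0.3401, 0.2799, 0.3800], E[r] = 3.6200, γ^t·E[r] = 1.482750, running G = 12.163500
t=5: π = [0.3400, 0.2800, 0.3800], E[r] = 3.6200, γ^t·E[r] = 1.186205, running G = 13.349705
t=6: π = [0.3400, 0.2800, 0.3800], E[r] = 3.6200, γ^t·E[r] = 0.948962, running G = 14.298667
t=7: π = [0.3400, 0.2800, 0.3800], E[r] = 3.6200, γ^t·E[r] = 0.759169, running G = 15.057836
t=8: π = [0.3400, 0.2800, 0.3800], E[r] = 3.6200, γ^t·E[r] = 0.607335, running G = 15.665171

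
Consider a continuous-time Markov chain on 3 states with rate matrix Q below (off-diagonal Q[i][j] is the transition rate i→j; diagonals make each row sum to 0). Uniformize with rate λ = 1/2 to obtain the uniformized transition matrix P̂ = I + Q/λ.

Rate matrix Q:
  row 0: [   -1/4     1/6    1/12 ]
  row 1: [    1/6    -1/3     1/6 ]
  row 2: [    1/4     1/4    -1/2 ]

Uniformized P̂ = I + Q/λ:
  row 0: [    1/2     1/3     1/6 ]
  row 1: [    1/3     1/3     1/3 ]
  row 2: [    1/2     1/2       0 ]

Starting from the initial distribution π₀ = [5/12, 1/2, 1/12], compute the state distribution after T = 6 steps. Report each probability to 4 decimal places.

π = [0.4390, 0.3659, 0.1951]

t=0: π = [0.4167, 0.5000, 0.0833]
t=1: π = [0.4167, 0.3472, 0.2361]
t=2: π = [0.4421, 0.3727, 0.1852]
t=3: π = [0.4379, 0.3642, 0.1979]
t=4: π = [0.4393, 0.3663, 0.1944]
t=5: π = [0.4389, 0.3657, 0.1953]
t=6: π = [0.4390, 0.3659, 0.1951]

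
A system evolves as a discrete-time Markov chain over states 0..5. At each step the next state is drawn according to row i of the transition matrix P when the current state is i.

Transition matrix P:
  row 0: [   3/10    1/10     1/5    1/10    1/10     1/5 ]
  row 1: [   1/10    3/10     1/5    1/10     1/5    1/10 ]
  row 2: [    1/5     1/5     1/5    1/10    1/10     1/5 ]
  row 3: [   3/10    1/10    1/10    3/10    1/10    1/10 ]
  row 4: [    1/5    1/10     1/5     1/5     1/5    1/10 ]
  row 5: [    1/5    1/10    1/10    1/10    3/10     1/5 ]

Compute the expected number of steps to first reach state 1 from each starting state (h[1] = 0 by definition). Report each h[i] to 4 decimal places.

h = [8.5575, 0.0000, 7.7018, 8.6538, 8.5587, 8.6433]

First-step conditioning: h[1] = 0; for i ≠ 1, h[i] = 1 + Σ_k P[i][k]·h[k].
  h[0] = 1 + 3/10·h[0] + 1/5·h[2] + 1/10·h[3] + 1/10·h[4] + 1/5·h[5]
  h[2] = 1 + 1/5·h[0] + 1/5·h[2] + 1/10·h[3] + 1/10·h[4] + 1/5·h[5]
  h[3] = 1 + 3/10·h[0] + 1/10·h[2] + 3/10·h[3] + 1/10·h[4] + 1/10·h[5]
  h[4] = 1 + 1/5·h[0] + 1/5·h[2] + 1/5·h[3] + 1/5·h[4] + 1/10·h[5]
  h[5] = 1 + 1/5·h[0] + 1/10·h[2] + 1/10·h[3] + 3/10·h[4] + 1/5·h[5]
Solving the 5×5 linear system over states ≠ 1 gives exactly h = [9225/1078, 0, 16605/2156, 37315/4312, 3355/392, 18635/2156] (h[1] = 0 is the target).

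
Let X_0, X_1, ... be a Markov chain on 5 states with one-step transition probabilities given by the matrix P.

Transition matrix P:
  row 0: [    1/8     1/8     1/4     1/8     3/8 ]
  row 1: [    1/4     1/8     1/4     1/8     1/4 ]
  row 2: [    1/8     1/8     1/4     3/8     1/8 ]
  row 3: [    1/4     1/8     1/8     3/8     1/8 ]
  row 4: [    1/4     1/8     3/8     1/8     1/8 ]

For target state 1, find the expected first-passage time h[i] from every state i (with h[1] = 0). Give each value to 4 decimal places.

First-step conditioning: h[1] = 0; for i ≠ 1, h[i] = 1 + Σ_k P[i][k]·h[k].
  h[0] = 1 + 1/8·h[0] + 1/4·h[2] + 1/8·h[3] + 3/8·h[4]
  h[2] = 1 + 1/8·h[0] + 1/4·h[2] + 3/8·h[3] + 1/8·h[4]
  h[3] = 1 + 1/4·h[0] + 1/8·h[2] + 3/8·h[3] + 1/8·h[4]
  h[4] = 1 + 1/4·h[0] + 3/8·h[2] + 1/8·h[3] + 1/8·h[4]
Solving the 4×4 linear system over states ≠ 1 gives exactly h = [8, 0, 8, 8, 8] (h[1] = 0 is the target).

h = [8.0000, 0.0000, 8.0000, 8.0000, 8.0000]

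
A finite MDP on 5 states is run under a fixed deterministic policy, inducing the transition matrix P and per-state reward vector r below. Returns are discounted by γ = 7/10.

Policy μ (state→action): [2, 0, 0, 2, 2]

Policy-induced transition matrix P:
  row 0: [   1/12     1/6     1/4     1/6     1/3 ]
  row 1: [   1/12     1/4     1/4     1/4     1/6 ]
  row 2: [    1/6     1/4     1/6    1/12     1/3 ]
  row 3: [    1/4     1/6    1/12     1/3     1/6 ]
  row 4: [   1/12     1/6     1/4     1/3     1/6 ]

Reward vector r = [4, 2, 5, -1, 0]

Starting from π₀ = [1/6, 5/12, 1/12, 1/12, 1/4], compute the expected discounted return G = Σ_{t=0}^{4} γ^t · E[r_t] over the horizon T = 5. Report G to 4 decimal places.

G = 4.8506

t=0: π = [0.1667, 0.4167, 0.0833, 0.0833, 0.2500], E[r] = 1.8333, γ^t·E[r] = 1.833333, running G = 1.833333
t=1: π = [0.1042, 0.2083, 0.2292, 0.2500, 0.2083], E[r] = 1.7292, γ^t·E[r] = 1.210417, running G = 3.043750
t=2: π = [0.1441, 0.2031, 0.1892, 0.2413, 0.2222], E[r] = 1.6875, γ^t·E[r] = 0.826875, running G = 3.870625
t=3: π = [0.1393, 0.1994, 0.1940, 0.2451, 0.2222], E[r] = 1.6810, γ^t·E[r] = 0.576579, running G = 4.447204
t=4: π = [0.1403, 0.1994, 0.1930, 0.2450, 0.2222], E[r] = 1.6802, γ^t·E[r] = 0.403420, running G = 4.850625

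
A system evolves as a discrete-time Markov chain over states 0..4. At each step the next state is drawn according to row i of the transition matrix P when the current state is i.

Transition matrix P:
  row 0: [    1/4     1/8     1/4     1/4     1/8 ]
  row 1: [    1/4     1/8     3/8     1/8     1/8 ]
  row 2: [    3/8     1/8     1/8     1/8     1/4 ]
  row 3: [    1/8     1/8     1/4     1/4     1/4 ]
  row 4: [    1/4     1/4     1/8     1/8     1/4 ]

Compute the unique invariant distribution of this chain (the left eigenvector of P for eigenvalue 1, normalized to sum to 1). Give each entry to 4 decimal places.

Balance equations π_j = Σ_i π_i·P[i][j]:
  π_0 = 1/4·π_0 + 1/4·π_1 + 3/8·π_2 + 1/8·π_3 + 1/4·π_4
  π_1 = 1/8·π_0 + 1/8·π_1 + 1/8·π_2 + 1/8·π_3 + 1/4·π_4
  π_2 = 1/4·π_0 + 3/8·π_1 + 1/8·π_2 + 1/4·π_3 + 1/8·π_4
  π_3 = 1/4·π_0 + 1/8·π_1 + 1/8·π_2 + 1/4·π_3 + 1/8·π_4
  normalize: π_0 + π_1 + π_2 + π_3 + π_4 = 1
Solving the linear system gives exactly π = [530/2081, 312/2081, 451/2081, 373/2081, 415/2081].

π = [0.2547, 0.1499, 0.2167, 0.1792, 0.1994]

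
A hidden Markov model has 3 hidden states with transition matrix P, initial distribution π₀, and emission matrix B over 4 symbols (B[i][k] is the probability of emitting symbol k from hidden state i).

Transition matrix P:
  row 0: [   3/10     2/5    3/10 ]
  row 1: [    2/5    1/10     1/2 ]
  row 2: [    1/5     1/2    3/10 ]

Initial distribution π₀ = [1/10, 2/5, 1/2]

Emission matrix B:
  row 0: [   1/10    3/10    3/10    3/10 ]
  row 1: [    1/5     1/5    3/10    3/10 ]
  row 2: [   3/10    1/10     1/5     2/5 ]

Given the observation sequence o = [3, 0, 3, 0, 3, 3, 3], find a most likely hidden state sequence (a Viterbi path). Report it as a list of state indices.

t=0: δ = [3.000e-02, 1.200e-01, 2.000e-01]  (obs o_0=3)
t=1: δ = [4.800e-03, 2.000e-02, 1.800e-02]  ψ = [1, 2, 1]  (obs o_1=0)
t=2: δ = [2.400e-03, 2.700e-03, 4.000e-03]  ψ = [1, 2, 1]  (obs o_2=3)
t=3: δ = [1.080e-04, 4.000e-04, 4.050e-04]  ψ = [1, 2, 1]  (obs o_3=0)
t=4: δ = [4.800e-05, 6.075e-05, 8.000e-05]  ψ = [1, 2, 1]  (obs o_4=3)
t=5: δ = [7.290e-06, 1.200e-05, 1.215e-05]  ψ = [1, 2, 1]  (obs o_5=3)
t=6: δ = [1.440e-06, 1.822e-06, 2.400e-06]  ψ = [1, 2, 1]  (obs o_6=3)
backtrack: best end state = 2; path = [2, 1, 2, 1, 2, 1, 2]

path = [2, 1, 2, 1, 2, 1, 2]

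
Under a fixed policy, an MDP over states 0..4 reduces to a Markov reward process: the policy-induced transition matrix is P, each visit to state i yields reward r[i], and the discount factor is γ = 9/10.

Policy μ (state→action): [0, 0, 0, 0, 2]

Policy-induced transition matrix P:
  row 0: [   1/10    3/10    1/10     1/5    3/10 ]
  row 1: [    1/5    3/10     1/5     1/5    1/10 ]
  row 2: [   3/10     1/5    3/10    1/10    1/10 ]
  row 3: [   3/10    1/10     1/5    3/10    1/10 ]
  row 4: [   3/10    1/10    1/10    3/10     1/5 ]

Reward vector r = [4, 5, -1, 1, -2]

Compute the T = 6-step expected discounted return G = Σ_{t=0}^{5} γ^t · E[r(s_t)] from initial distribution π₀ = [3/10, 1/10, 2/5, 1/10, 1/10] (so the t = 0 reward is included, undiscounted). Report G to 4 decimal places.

t=0: π = [0.3000, 0.1000, 0.4000, 0.1000, 0.1000], E[r] = 1.2000, γ^t·E[r] = 1.200000, running G = 1.200000
t=1: π = [0.2300, 0.2200, 0.2000, 0.1800, 0.1700], E[r] = 1.6600, γ^t·E[r] = 1.494000, running G = 2.694000
t=2: π = [0.2320, 0.2100, 0.1800, 0.2150, 0.1630], E[r] = 1.6870, γ^t·E[r] = 1.366470, running G = 4.060470
t=3: π = [0.2326, 0.2064, 0.1785, 0.2198, 0.1627], E[r] = 1.6783, γ^t·E[r] = 1.223481, running G = 5.283951
t=4: π = [0.2328, 0.2057, 0.1783, 0.2204, 0.1628], E[r] = 1.6761, γ^t·E[r] = 1.099696, running G = 6.383646
t=5: π = [0.2329, 0.2055, 0.1783, 0.2205, 0.1628], E[r] = 1.6756, γ^t·E[r] = 0.989450, running G = 7.373096

G = 7.3731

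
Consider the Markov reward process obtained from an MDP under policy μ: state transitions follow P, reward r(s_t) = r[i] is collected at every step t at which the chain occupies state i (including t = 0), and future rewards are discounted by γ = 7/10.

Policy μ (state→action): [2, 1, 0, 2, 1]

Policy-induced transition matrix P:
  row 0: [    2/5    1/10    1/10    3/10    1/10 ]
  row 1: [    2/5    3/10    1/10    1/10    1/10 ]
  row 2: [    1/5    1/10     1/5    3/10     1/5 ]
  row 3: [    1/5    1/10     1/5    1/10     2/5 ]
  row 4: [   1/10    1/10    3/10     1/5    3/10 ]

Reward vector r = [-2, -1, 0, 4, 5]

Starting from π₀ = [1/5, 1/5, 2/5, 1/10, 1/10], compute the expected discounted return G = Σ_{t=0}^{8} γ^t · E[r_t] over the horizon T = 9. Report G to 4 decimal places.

G = 3.1171

t=0: π = [0.2000, 0.2000, 0.4000, 0.1000, 0.1000], E[r] = 0.3000, γ^t·E[r] = 0.300000, running G = 0.300000
t=1: π = [0.2700, 0.1400, 0.1700, 0.2300, 0.1900], E[r] = 1.1900, γ^t·E[r] = 0.833000, running G = 1.133000
t=2: π = [0.2630, 0.1280, 0.1780, 0.2070, 0.2240], E[r] = 1.2940, γ^t·E[r] = 0.634060, running G = 1.767060
t=3: π = [0.2558, 0.1256, 0.1833, 0.2106, 0.2247], E[r] = 1.3287, γ^t·E[r] = 0.455744, running G = 2.222804
t=4: π = [0.2538, 0.1251, 0.1843, 0.2103, 0.2265], E[r] = 1.3407, γ^t·E[r] = 0.321895, running G = 2.544699
t=5: π = [0.2531, 0.1250, 0.1848, 0.2103, 0.2268], E[r] = 1.3438, γ^t·E[r] = 0.225859, running G = 2.770557
t=6: π = [0.2530, 0.1250, 0.1849, 0.2103, 0.2269], E[r] = 1.3447, γ^t·E[r] = 0.158206, running G = 2.928763
t=7: π = [0.2529, 0.1250, 0.1849, 0.2103, 0.2269], E[r] = 1.3450, γ^t·E[r] = 0.110763, running G = 3.039526
t=8: π = [0.2529, 0.1250, 0.1849, 0.2103, 0.2270], E[r] = 1.3450, γ^t·E[r] = 0.077538, running G = 3.117064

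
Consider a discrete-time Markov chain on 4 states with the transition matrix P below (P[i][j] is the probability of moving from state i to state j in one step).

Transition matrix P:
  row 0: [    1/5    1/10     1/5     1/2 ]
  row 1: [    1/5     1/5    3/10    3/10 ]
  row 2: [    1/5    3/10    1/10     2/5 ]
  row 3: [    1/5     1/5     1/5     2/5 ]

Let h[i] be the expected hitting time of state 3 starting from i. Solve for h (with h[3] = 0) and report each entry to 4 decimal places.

First-step conditioning: h[3] = 0; for i ≠ 3, h[i] = 1 + Σ_k P[i][k]·h[k].
  h[0] = 1 + 1/5·h[0] + 1/10·h[1] + 1/5·h[2]
  h[1] = 1 + 1/5·h[0] + 1/5·h[1] + 3/10·h[2]
  h[2] = 1 + 1/5·h[0] + 3/10·h[1] + 1/10·h[2]
Solving the 3×3 linear system over states ≠ 3 gives exactly h = [485/218, 300/109, 275/109, 0] (h[3] = 0 is the target).

h = [2.2248, 2.7523, 2.5229, 0.0000]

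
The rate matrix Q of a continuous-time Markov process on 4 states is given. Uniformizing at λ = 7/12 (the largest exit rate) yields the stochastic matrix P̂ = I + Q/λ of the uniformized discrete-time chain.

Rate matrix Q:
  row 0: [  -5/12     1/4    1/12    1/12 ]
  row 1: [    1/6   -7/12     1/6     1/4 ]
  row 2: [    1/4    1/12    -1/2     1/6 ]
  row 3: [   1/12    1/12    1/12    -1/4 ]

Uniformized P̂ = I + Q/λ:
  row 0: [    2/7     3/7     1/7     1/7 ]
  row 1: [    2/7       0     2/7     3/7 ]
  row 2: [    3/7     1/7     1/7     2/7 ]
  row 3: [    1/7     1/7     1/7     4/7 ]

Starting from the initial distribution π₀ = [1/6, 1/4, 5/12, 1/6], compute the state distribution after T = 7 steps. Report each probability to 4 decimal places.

π = [0.2547, 0.1887, 0.1698, 0.3867]

t=0: π = [0.1667, 0.2500, 0.4167, 0.1667]
t=1: π = [0.3214, 0.1548, 0.1786, 0.3452]
t=2: π = [0.2619, 0.2126, 0.1650, 0.3605]
t=3: π = [0.2578, 0.1873, 0.1732, 0.3817]
t=4: π = [0.2559, 0.1897, 0.1696, 0.3847]
t=5: π = [0.2550, 0.1889, 0.1700, 0.3862]
t=6: π = [0.2548, 0.1887, 0.1698, 0.3866]
t=7: π = [0.2547, 0.1887, 0.1698, 0.3867]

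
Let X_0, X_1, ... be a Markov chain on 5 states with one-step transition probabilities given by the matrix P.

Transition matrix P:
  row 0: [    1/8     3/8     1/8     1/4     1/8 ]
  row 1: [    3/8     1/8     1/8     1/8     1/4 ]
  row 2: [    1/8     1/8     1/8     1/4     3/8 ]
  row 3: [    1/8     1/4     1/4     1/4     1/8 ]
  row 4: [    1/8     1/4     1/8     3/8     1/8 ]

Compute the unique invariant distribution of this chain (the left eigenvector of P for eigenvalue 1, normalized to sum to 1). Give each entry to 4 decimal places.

π = [0.1813, 0.2251, 0.1557, 0.2459, 0.1921]

Balance equations π_j = Σ_i π_i·P[i][j]:
  π_0 = 1/8·π_0 + 3/8·π_1 + 1/8·π_2 + 1/8·π_3 + 1/8·π_4
  π_1 = 3/8·π_0 + 1/8·π_1 + 1/8·π_2 + 1/4·π_3 + 1/4·π_4
  π_2 = 1/8·π_0 + 1/8·π_1 + 1/8·π_2 + 1/4·π_3 + 1/8·π_4
  π_3 = 1/4·π_0 + 1/8·π_1 + 1/4·π_2 + 1/4·π_3 + 3/8·π_4
  normalize: π_0 + π_1 + π_2 + π_3 + π_4 = 1
Solving the linear system gives exactly π = [923/5092, 573/2546, 793/5092, 313/1273, 489/2546].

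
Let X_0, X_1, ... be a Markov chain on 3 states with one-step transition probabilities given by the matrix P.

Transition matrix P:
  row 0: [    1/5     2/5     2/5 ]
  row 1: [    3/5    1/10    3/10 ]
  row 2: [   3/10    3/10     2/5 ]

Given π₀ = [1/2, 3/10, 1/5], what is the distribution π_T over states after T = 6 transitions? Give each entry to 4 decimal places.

π = [0.3489, 0.2790, 0.3721]

t=0: π = [0.5000, 0.3000, 0.2000]
t=1: π = [0.3400, 0.2900, 0.3700]
t=2: π = [0.3530, 0.2760, 0.3710]
t=3: π = [0.3475, 0.2801, 0.3724]
t=4: π = [0.3493, 0.2787, 0.3720]
t=5: π = [0.3487, 0.2792, 0.3721]
t=6: π = [0.3489, 0.2790, 0.3721]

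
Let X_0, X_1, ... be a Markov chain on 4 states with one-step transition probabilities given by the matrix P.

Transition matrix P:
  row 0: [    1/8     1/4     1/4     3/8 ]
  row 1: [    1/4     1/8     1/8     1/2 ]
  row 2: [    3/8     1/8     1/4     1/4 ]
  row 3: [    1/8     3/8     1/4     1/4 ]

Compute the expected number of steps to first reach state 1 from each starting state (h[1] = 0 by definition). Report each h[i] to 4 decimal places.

First-step conditioning: h[1] = 0; for i ≠ 1, h[i] = 1 + Σ_k P[i][k]·h[k].
  h[0] = 1 + 1/8·h[0] + 1/4·h[2] + 3/8·h[3]
  h[2] = 1 + 3/8·h[0] + 1/4·h[2] + 1/4·h[3]
  h[3] = 1 + 1/8·h[0] + 1/4·h[2] + 1/4·h[3]
Solving the 3×3 linear system over states ≠ 1 gives exactly h = [144/37, 0, 164/37, 128/37] (h[1] = 0 is the target).

h = [3.8919, 0.0000, 4.4324, 3.4595]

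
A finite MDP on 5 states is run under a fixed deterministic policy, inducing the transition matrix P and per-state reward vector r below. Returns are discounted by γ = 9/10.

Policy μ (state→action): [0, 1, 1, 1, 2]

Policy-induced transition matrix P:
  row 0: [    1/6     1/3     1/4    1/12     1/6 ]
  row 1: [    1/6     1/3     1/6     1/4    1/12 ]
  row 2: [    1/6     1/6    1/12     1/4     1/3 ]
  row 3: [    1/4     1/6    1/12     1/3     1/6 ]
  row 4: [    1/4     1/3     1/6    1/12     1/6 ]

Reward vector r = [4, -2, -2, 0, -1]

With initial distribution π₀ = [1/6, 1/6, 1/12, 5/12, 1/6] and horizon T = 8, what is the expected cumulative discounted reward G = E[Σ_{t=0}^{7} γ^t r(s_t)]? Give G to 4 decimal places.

G = -0.9453

t=0: π = [0.1667, 0.1667, 0.0833, 0.4167, 0.1667], E[r] = 0.0000, γ^t·E[r] = 0.000000, running G = 0.000000
t=1: π = [0.2153, 0.2500, 0.1389, 0.2292, 0.1667], E[r] = -0.0833, γ^t·E[r] = -0.075000, running G = -0.075000
t=2: π = [0.1997, 0.2720, 0.1539, 0.2054, 0.1690], E[r] = -0.2222, γ^t·E[r] = -0.180000, running G = -0.255000
t=3: π = [0.1979, 0.2734, 0.1534, 0.2057, 0.1697], E[r] = -0.2318, γ^t·E[r] = -0.168961, running G = -0.423961
t=4: π = [0.1979, 0.2735, 0.1532, 0.2059, 0.1694], E[r] = -0.2311, γ^t·E[r] = -0.151638, running G = -0.575599
t=5: π = [0.1979, 0.2735, 0.1532, 0.2059, 0.1694], E[r] = -0.2311, γ^t·E[r] = -0.136444, running G = -0.712043
t=6: π = [0.1979, 0.2735, 0.1532, 0.2059, 0.1694], E[r] = -0.2310, γ^t·E[r] = -0.122787, running G = -0.834830
t=7: π = [0.1979, 0.2735, 0.1532, 0.2059, 0.1694], E[r] = -0.2310, γ^t·E[r] = -0.110506, running G = -0.945336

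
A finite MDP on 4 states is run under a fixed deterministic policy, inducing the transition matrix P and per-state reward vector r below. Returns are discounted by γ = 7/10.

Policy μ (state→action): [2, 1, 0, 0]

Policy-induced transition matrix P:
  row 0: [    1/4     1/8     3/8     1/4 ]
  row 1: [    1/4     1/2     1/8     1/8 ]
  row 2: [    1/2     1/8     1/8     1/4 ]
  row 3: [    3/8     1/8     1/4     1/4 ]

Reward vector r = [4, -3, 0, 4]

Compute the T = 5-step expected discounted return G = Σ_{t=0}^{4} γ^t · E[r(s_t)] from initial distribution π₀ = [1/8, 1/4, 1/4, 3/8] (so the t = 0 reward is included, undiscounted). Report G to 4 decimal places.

t=0: π = [0.1250, 0.2500, 0.2500, 0.3750], E[r] = 1.2500, γ^t·E[r] = 1.250000, running G = 1.250000
t=1: π = [0.3594, 0.2188, 0.2031, 0.2188], E[r] = 1.6563, γ^t·E[r] = 1.159375, running G = 2.409375
t=2: π = [0.3281, 0.2070, 0.2422, 0.2227], E[r] = 1.5820, γ^t·E[r] = 0.775195, running G = 3.184570
t=3: π = [0.3384, 0.2026, 0.2349, 0.2241], E[r] = 1.6421, γ^t·E[r] = 0.563237, running G = 3.747807
t=4: π = [0.3367, 0.2010, 0.2376, 0.2247], E[r] = 1.6426, γ^t·E[r] = 0.394398, running G = 4.142205

G = 4.1422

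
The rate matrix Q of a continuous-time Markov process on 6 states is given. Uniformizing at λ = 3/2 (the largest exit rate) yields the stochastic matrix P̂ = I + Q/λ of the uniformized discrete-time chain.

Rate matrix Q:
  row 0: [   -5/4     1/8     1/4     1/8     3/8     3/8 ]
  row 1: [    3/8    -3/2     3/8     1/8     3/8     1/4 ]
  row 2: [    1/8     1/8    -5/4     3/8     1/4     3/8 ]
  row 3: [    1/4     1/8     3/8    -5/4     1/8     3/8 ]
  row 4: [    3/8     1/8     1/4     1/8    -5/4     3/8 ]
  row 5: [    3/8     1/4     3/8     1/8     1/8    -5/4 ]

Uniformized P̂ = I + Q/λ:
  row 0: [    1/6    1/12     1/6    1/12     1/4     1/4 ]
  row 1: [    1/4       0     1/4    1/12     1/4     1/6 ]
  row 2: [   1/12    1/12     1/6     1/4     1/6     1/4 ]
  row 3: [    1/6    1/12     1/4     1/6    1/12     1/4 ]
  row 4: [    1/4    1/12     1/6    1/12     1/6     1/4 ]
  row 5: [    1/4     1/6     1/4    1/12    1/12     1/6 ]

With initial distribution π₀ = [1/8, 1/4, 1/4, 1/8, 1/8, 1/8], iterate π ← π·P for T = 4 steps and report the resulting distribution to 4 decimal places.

π = [0.1895, 0.0941, 0.2038, 0.1280, 0.1611, 0.2235]

t=0: π = [0.1250, 0.2500, 0.2500, 0.1250, 0.1250, 0.1250]
t=1: π = [0.1875, 0.0729, 0.2083, 0.1354, 0.1771, 0.2188]
t=2: π = [0.1884, 0.0955, 0.2023, 0.1293, 0.1589, 0.2257]
t=3: π = [0.1898, 0.0942, 0.2042, 0.1278, 0.1607, 0.2232]
t=4: π = [0.1895, 0.0941, 0.2038, 0.1280, 0.1611, 0.2235]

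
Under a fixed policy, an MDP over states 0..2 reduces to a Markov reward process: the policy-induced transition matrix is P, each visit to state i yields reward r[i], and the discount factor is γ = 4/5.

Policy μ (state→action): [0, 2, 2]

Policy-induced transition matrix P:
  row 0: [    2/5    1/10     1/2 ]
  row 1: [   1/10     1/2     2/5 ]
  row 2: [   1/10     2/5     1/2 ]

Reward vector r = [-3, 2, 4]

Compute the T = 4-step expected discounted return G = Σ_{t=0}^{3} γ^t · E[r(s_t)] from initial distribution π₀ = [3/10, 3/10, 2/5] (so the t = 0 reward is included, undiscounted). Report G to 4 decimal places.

G = 5.3869

t=0: π = [0.3000, 0.3000, 0.4000], E[r] = 1.3000, γ^t·E[r] = 1.300000, running G = 1.300000
t=1: π = [0.1900, 0.3400, 0.4700], E[r] = 1.9900, γ^t·E[r] = 1.592000, running G = 2.892000
t=2: π = [0.1570, 0.3770, 0.4660], E[r] = 2.1470, γ^t·E[r] = 1.374080, running G = 4.266080
t=3: π = [0.1471, 0.3906, 0.4623], E[r] = 2.1891, γ^t·E[r] = 1.120819, running G = 5.386899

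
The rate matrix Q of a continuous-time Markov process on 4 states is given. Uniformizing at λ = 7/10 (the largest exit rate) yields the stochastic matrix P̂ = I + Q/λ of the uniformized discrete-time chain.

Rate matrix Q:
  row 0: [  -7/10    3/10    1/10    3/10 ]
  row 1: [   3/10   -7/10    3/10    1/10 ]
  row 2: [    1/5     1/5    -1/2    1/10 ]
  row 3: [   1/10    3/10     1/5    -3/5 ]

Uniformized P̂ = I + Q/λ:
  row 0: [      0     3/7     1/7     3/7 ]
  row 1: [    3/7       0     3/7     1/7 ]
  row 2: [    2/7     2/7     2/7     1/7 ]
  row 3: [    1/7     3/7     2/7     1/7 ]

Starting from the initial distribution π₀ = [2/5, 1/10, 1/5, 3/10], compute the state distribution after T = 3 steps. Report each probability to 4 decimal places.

t=0: π = [0.4000, 0.1000, 0.2000, 0.3000]
t=1: π = [0.1429, 0.3571, 0.2429, 0.2571]
t=2: π = [0.2592, 0.2408, 0.3163, 0.1837]
t=3: π = [0.2198, 0.2802, 0.2831, 0.2169]

π = [0.2198, 0.2802, 0.2831, 0.2169]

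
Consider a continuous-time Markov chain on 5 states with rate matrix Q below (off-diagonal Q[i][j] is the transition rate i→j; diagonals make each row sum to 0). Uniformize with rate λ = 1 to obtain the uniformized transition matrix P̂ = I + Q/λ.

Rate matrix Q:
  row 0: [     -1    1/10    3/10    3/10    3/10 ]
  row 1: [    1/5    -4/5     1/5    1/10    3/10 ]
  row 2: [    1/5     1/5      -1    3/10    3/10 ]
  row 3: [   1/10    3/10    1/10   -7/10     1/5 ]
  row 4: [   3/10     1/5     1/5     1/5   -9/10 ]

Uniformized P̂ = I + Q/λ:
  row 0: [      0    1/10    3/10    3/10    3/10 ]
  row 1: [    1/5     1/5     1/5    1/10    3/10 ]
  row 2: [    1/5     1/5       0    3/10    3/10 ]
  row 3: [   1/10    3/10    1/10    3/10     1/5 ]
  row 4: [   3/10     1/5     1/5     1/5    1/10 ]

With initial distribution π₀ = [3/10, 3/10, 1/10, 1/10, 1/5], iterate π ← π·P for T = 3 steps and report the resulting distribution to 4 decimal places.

π = [0.1643, 0.2066, 0.1628, 0.2358, 0.2305]

t=0: π = [0.3000, 0.3000, 0.1000, 0.1000, 0.2000]
t=1: π = [0.1500, 0.1800, 0.2000, 0.2200, 0.2500]
t=2: π = [0.1730, 0.2070, 0.1530, 0.2390, 0.2280]
t=3: π = [0.1643, 0.2066, 0.1628, 0.2358, 0.2305]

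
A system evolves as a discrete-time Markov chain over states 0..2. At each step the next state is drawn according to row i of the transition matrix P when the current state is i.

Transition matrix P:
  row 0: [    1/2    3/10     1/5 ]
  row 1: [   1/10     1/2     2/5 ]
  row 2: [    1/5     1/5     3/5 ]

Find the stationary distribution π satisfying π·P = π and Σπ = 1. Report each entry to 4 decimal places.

π = [0.2400, 0.3200, 0.4400]

Balance equations π_j = Σ_i π_i·P[i][j]:
  π_0 = 1/2·π_0 + 1/10·π_1 + 1/5·π_2
  π_1 = 3/10·π_0 + 1/2·π_1 + 1/5·π_2
  normalize: π_0 + π_1 + π_2 = 1
Solving the linear system gives exactly π = [6/25, 8/25, 11/25].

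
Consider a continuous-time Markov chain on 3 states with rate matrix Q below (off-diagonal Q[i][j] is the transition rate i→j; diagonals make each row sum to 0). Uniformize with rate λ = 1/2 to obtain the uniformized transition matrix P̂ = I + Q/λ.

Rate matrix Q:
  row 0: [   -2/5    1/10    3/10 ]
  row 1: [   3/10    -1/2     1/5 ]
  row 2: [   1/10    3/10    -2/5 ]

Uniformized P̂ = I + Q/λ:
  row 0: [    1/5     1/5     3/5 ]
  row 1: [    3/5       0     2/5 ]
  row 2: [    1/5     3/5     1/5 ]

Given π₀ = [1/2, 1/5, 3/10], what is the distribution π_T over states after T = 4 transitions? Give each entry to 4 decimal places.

π = [0.3133, 0.2989, 0.3878]

t=0: π = [0.5000, 0.2000, 0.3000]
t=1: π = [0.2800, 0.2800, 0.4400]
t=2: π = [0.3120, 0.3200, 0.3680]
t=3: π = [0.3280, 0.2832, 0.3888]
t=4: π = [0.3133, 0.2989, 0.3878]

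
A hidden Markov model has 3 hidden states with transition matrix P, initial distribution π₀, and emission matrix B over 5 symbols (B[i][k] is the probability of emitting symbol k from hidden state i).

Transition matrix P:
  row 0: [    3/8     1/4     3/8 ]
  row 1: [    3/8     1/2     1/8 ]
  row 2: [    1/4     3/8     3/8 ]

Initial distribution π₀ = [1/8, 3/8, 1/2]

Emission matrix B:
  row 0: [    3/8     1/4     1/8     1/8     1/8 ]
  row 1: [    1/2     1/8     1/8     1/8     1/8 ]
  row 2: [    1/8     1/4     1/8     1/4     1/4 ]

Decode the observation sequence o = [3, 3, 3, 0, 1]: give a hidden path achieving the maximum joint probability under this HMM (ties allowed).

t=0: δ = [1.562e-02, 4.688e-02, 1.250e-01]  (obs o_0=3)
t=1: δ = [3.906e-03, 5.859e-03, 1.172e-02]  ψ = [2, 2, 2]  (obs o_1=3)
t=2: δ = [3.662e-04, 5.493e-04, 1.099e-03]  ψ = [2, 2, 2]  (obs o_2=3)
t=3: δ = [1.030e-04, 2.060e-04, 5.150e-05]  ψ = [2, 2, 2]  (obs o_3=0)
t=4: δ = [1.931e-05, 1.287e-05, 9.656e-06]  ψ = [1, 1, 0]  (obs o_4=1)
backtrack: best end state = 0; path = [2, 2, 2, 1, 0]

path = [2, 2, 2, 1, 0]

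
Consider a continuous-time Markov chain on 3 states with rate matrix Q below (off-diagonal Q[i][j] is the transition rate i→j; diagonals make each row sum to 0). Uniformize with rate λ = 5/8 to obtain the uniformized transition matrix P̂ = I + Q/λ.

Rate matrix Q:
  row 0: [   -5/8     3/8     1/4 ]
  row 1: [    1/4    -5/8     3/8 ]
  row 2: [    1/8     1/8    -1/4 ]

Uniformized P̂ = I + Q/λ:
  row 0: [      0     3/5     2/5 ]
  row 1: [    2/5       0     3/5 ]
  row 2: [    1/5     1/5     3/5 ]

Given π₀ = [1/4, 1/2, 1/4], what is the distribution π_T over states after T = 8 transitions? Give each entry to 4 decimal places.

π = [0.2057, 0.2356, 0.5587]

t=0: π = [0.2500, 0.5000, 0.2500]
t=1: π = [0.2500, 0.2000, 0.5500]
t=2: π = [0.1900, 0.2600, 0.5500]
t=3: π = [0.2140, 0.2240, 0.5620]
t=4: π = [0.2020, 0.2408, 0.5572]
t=5: π = [0.2078, 0.2326, 0.5596]
t=6: π = [0.2050, 0.2366, 0.5584]
t=7: π = [0.2063, 0.2347, 0.5590]
t=8: π = [0.2057, 0.2356, 0.5587]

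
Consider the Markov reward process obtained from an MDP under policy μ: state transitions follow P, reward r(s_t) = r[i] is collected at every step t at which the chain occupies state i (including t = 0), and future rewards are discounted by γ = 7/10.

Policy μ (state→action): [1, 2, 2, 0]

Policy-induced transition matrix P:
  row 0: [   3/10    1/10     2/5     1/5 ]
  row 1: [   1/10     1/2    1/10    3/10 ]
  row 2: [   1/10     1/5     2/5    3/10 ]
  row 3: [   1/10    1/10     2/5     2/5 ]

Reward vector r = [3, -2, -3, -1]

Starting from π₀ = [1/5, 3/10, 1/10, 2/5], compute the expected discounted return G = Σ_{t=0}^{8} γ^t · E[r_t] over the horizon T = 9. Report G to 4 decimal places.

G = -3.6758

t=0: π = [0.2000, 0.3000, 0.1000, 0.4000], E[r] = -0.7000, γ^t·E[r] = -0.700000, running G = -0.700000
t=1: π = [0.1400, 0.2300, 0.3100, 0.3200], E[r] = -1.2900, γ^t·E[r] = -0.903000, running G = -1.603000
t=2: π = [0.1280, 0.2230, 0.3310, 0.3180], E[r] = -1.3730, γ^t·E[r] = -0.672770, running G = -2.275770
t=3: π = [0.1256, 0.2223, 0.3331, 0.3190], E[r] = -1.3861, γ^t·E[r] = -0.475432, running G = -2.751202
t=4: π = [0.1251, 0.2222, 0.3333, 0.3193], E[r] = -1.3884, γ^t·E[r] = -0.333348, running G = -3.084550
t=5: π = [0.1250, 0.2222, 0.3333, 0.3194], E[r] = -1.3888, γ^t·E[r] = -0.233414, running G = -3.317964
t=6: π = [0.1250, 0.2222, 0.3333, 0.3194], E[r] = -1.3889, γ^t·E[r] = -0.163399, running G = -3.481363
t=7: π = [0.1250, 0.2222, 0.3333, 0.3194], E[r] = -1.3889, γ^t·E[r] = -0.114381, running G = -3.595743
t=8: π = [0.1250, 0.2222, 0.3333, 0.3194], E[r] = -1.3889, γ^t·E[r] = -0.080067, running G = -3.675810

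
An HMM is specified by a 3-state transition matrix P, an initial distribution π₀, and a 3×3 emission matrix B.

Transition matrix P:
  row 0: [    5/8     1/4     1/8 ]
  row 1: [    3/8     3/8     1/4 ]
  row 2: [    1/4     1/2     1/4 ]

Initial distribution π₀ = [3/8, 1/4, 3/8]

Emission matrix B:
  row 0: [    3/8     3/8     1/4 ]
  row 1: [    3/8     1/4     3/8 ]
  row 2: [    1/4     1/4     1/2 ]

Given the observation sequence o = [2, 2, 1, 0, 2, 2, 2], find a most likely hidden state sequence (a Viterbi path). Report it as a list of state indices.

path = [2, 1, 0, 0, 0, 0, 0]

t=0: δ = [9.375e-02, 9.375e-02, 1.875e-01]  (obs o_0=2)
t=1: δ = [1.465e-02, 3.516e-02, 2.344e-02]  ψ = [0, 2, 2]  (obs o_1=2)
t=2: δ = [4.944e-03, 3.296e-03, 2.197e-03]  ψ = [1, 1, 1]  (obs o_2=1)
t=3: δ = [1.159e-03, 4.635e-04, 2.060e-04]  ψ = [0, 0, 1]  (obs o_3=0)
t=4: δ = [1.810e-04, 1.086e-04, 7.242e-05]  ψ = [0, 0, 0]  (obs o_4=2)
t=5: δ = [2.829e-05, 1.697e-05, 1.358e-05]  ψ = [0, 0, 1]  (obs o_5=2)
t=6: δ = [4.420e-06, 2.652e-06, 2.122e-06]  ψ = [0, 0, 1]  (obs o_6=2)
backtrack: best end state = 0; path = [2, 1, 0, 0, 0, 0, 0]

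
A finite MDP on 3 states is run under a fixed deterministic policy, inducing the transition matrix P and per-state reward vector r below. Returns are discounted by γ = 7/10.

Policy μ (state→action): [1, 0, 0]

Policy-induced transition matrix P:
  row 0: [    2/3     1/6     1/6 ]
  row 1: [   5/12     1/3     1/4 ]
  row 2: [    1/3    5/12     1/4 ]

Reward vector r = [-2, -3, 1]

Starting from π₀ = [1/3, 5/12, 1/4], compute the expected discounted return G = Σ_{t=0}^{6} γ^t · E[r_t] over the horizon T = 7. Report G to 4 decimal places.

t=0: π = [0.3333, 0.4167, 0.2500], E[r] = -1.6667, γ^t·E[r] = -1.666667, running G = -1.666667
t=1: π = [0.4792, 0.2986, 0.2222], E[r] = -1.6319, γ^t·E[r] = -1.142361, running G = -2.809028
t=2: π = [0.5179, 0.2720, 0.2101], E[r] = -1.6418, γ^t·E[r] = -0.804473, running G = -3.613501
t=3: π = [0.5286, 0.2645, 0.2068], E[r] = -1.6440, γ^t·E[r] = -0.563892, running G = -4.177393
t=4: π = [0.5316, 0.2625, 0.2059], E[r] = -1.6446, γ^t·E[r] = -0.394874, running G = -4.572268
t=5: π = [0.5324, 0.2619, 0.2057], E[r] = -1.6448, γ^t·E[r] = -0.276441, running G = -4.848708
t=6: π = [0.5326, 0.2617, 0.2056], E[r] = -1.6448, γ^t·E[r] = -0.193514, running G = -5.042222

G = -5.0422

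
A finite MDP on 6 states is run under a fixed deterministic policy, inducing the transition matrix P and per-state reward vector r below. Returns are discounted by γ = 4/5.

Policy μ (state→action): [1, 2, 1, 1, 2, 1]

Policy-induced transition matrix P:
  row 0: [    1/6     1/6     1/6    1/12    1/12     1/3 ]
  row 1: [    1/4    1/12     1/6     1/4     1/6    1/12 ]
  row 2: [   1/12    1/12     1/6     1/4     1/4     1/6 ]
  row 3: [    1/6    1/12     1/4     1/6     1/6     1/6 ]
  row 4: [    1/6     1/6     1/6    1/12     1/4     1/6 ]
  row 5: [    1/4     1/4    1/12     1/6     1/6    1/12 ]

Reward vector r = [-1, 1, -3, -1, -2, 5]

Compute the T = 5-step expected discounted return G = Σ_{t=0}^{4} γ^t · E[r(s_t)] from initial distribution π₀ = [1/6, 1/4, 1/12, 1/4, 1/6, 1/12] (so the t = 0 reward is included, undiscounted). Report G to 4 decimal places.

t=0: π = [0.1667, 0.2500, 0.0833, 0.2500, 0.1667, 0.0833], E[r] = -0.3333, γ^t·E[r] = -0.333333, running G = -0.333333
t=1: π = [0.1875, 0.1250, 0.1806, 0.1667, 0.1736, 0.1667], E[r] = -0.2847, γ^t·E[r] = -0.227778, running G = -0.561111
t=2: π = [0.1759, 0.1412, 0.1667, 0.1620, 0.1806, 0.1736], E[r] = -0.1898, γ^t·E[r] = -0.121481, running G = -0.682593
t=3: π = [0.1790, 0.1420, 0.1657, 0.1626, 0.1809, 0.1698], E[r] = -0.2099, γ^t·E[r] = -0.107457, running G = -0.790049
t=4: π = [0.1788, 0.1416, 0.1661, 0.1623, 0.1806, 0.1705], E[r] = -0.2064, γ^t·E[r] = -0.084537, running G = -0.874586

G = -0.8746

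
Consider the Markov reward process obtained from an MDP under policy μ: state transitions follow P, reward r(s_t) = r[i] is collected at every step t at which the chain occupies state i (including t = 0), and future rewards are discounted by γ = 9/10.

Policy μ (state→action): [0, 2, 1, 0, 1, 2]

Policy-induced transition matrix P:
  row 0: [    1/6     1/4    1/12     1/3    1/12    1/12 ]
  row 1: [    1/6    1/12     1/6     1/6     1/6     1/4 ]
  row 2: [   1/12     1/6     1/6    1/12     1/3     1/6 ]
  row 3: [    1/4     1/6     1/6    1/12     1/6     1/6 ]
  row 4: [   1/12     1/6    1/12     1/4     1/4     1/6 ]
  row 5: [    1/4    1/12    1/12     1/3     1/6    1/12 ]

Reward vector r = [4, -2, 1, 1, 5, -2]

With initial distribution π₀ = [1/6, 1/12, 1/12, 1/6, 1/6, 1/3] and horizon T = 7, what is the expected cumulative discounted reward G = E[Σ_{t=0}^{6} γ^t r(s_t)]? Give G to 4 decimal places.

G = 6.6639

t=0: π = [0.1667, 0.0833, 0.0833, 0.1667, 0.1667, 0.3333], E[r] = 0.9167, γ^t·E[r] = 0.916667, running G = 0.916667
t=1: π = [0.1875, 0.1458, 0.1111, 0.2431, 0.1806, 0.1319], E[r] = 1.4514, γ^t·E[r] = 1.306250, running G = 2.222917
t=2: π = [0.1736, 0.1591, 0.1250, 0.2054, 0.1846, 0.1522], E[r] = 1.3252, γ^t·E[r] = 1.073438, running G = 3.296354
t=3: π = [0.1707, 0.1552, 0.1241, 0.2088, 0.1884, 0.1528], E[r] = 1.3418, γ^t·E[r] = 0.978152, running G = 4.274507
t=4: π = [0.1708, 0.1552, 0.1240, 0.2085, 0.1888, 0.1526], E[r] = 1.3440, γ^t·E[r] = 0.881790, running G = 5.156296
t=5: π = [0.1707, 0.1552, 0.1240, 0.2086, 0.1888, 0.1527], E[r] = 1.3438, γ^t·E[r] = 0.793484, running G = 5.949781
t=6: π = [0.1707, 0.1552, 0.1240, 0.2086, 0.1888, 0.1527], E[r] = 1.3438, γ^t·E[r] = 0.714151, running G = 6.663932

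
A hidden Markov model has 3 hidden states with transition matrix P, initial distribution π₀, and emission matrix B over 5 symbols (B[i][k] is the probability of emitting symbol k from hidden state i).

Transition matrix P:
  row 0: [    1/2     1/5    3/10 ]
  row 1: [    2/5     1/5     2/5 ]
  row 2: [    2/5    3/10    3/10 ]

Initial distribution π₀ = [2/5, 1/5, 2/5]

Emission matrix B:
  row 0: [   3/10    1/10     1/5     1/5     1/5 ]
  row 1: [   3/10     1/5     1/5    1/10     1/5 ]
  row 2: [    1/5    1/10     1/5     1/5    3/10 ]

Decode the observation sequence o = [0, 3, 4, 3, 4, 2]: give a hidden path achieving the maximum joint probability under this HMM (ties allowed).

path = [0, 0, 0, 0, 0, 0]

t=0: δ = [1.200e-01, 6.000e-02, 8.000e-02]  (obs o_0=0)
t=1: δ = [1.200e-02, 2.400e-03, 7.200e-03]  ψ = [0, 0, 0]  (obs o_1=3)
t=2: δ = [1.200e-03, 4.800e-04, 1.080e-03]  ψ = [0, 0, 0]  (obs o_2=4)
t=3: δ = [1.200e-04, 3.240e-05, 7.200e-05]  ψ = [0, 2, 0]  (obs o_3=3)
t=4: δ = [1.200e-05, 4.800e-06, 1.080e-05]  ψ = [0, 0, 0]  (obs o_4=4)
t=5: δ = [1.200e-06, 6.480e-07, 7.200e-07]  ψ = [0, 2, 0]  (obs o_5=2)
backtrack: best end state = 0; path = [0, 0, 0, 0, 0, 0]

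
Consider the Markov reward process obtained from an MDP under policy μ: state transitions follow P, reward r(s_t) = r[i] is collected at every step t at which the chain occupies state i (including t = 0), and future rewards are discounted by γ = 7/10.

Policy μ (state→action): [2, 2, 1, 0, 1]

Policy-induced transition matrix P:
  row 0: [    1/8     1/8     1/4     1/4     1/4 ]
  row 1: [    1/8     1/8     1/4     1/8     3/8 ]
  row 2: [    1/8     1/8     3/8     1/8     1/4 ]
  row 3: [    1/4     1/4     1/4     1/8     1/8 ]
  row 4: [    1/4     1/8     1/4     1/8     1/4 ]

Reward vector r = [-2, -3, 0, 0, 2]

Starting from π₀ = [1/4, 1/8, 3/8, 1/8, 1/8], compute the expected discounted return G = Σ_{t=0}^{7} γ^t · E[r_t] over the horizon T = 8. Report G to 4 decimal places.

t=0: π = [0.2500, 0.1250, 0.3750, 0.1250, 0.1250], E[r] = -0.6250, γ^t·E[r] = -0.625000, running G = -0.625000
t=1: π = [0.1563, 0.1406, 0.2969, 0.1563, 0.2500], E[r] = -0.2344, γ^t·E[r] = -0.164063, running G = -0.789063
t=2: π = [0.1758, 0.1445, 0.2871, 0.1445, 0.2480], E[r] = -0.2891, γ^t·E[r] = -0.141641, running G = -0.930703
t=3: π = [0.1741, 0.1431, 0.2859, 0.1470, 0.2500], E[r] = -0.2773, γ^t·E[r] = -0.095129, running G = -1.025832
t=4: π = [0.1746, 0.1434, 0.2857, 0.1468, 0.2495], E[r] = -0.2803, γ^t·E[r] = -0.067308, running G = -1.093140
t=5: π = [0.1745, 0.1433, 0.2857, 0.1468, 0.2496], E[r] = -0.2799, γ^t·E[r] = -0.047051, running G = -1.140191
t=6: π = [0.1746, 0.1434, 0.2857, 0.1468, 0.2496], E[r] = -0.2800, γ^t·E[r] = -0.032946, running G = -1.173137
t=7: π = [0.1745, 0.1434, 0.2857, 0.1468, 0.2496], E[r] = -0.2800, γ^t·E[r] = -0.023061, running G = -1.196198

G = -1.1962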